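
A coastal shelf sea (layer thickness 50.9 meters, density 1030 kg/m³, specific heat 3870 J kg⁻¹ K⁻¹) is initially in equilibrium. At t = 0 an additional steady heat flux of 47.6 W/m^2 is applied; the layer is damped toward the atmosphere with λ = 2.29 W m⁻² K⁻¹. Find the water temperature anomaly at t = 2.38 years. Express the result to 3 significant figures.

Areal heat capacity C = ρ c_p D = 1030 × 3870 × 50.9 = 2.03×10^8 J/(m^2 K).
τ = C / λ = 2.03×10^8 / 2.29 = 8.86×10^7 s.
Equilibrium anomaly ΔT_eq = F / λ = 47.6 / 2.29 = 20.8 K.
t = 2.38 years = 7.51×10^7 s, so t/τ = 0.848.
ΔT(t) = ΔT_eq (1 − e^(−t/τ)) = 20.8 × (1 − e^−0.848) = 11.9 K.

11.9 K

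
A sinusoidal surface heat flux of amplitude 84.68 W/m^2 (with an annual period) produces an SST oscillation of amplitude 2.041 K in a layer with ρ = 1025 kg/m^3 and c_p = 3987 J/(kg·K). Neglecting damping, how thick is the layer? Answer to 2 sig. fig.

ω = 2π / 3.15×10^7 s = 1.99×10^-7 s⁻¹.
Required C = F₀ / (A ω) = 84.68 / (2.041 × 1.99×10^-7) = 2.08×10^8 J/(m²·K).
D = C / (ρ c_p) = 2.08×10^8 / (1025 × 3987) = 51.0 m.

51 m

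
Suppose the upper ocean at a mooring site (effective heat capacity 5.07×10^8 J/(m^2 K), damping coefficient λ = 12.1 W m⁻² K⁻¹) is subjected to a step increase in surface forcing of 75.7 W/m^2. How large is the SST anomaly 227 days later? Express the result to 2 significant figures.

Areal heat capacity C = 5.07×10^8 J/(m^2 K) (given).
τ = C / λ = 5.07×10^8 / 12.1 = 4.19×10^7 s.
Equilibrium anomaly ΔT_eq = F / λ = 75.7 / 12.1 = 6.26 K.
t = 227 days = 1.96×10^7 s, so t/τ = 0.468.
ΔT(t) = ΔT_eq (1 − e^(−t/τ)) = 6.26 × (1 − e^−0.468) = 2.34 K.

2.3 K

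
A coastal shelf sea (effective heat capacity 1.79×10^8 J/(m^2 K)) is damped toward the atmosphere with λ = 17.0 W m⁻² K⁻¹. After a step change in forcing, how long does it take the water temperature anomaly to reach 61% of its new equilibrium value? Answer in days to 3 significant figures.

115 days

Areal heat capacity C = 1.79×10^8 J/(m^2 K) (given).
τ = C / λ = 1.79×10^8 / 17.0 = 1.05×10^7 s.
Fraction reached: 1 − e^(−t/τ) = 0.61 ⇒ t = −τ ln(1 − 0.61) = τ × 0.942.
t = 9.91×10^6 s = 115 days.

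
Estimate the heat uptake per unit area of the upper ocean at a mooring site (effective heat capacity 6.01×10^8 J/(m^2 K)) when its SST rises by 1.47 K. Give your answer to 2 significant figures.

Areal heat capacity C = 6.01×10^8 J/(m^2 K) (given).
ΔQ = C ΔT = 6.01×10^8 × 1.47 = 8.83×10^8 J/m².

8.8×10^8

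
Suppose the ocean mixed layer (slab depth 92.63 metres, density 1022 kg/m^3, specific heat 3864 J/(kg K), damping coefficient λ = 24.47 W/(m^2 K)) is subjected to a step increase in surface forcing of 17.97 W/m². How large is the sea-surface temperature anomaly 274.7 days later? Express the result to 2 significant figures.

0.58 K

Areal heat capacity C = ρ c_p D = 1022 × 3864 × 92.63 = 3.66×10^8 J m⁻² K⁻¹.
τ = C / λ = 3.66×10^8 / 24.47 = 1.49×10^7 s.
Equilibrium anomaly ΔT_eq = F / λ = 17.97 / 24.47 = 0.734 K.
t = 274.7 days = 2.37×10^7 s, so t/τ = 1.59.
ΔT(t) = ΔT_eq (1 − e^(−t/τ)) = 0.734 × (1 − e^−1.59) = 0.584 K.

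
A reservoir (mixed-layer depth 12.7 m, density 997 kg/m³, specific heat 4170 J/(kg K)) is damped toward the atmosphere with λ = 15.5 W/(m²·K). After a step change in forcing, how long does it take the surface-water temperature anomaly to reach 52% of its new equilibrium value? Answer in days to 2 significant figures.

Areal heat capacity C = ρ c_p D = 997 × 4170 × 12.7 = 5.28×10^7 J/(m^2 K).
τ = C / λ = 5.28×10^7 / 15.5 = 3.41×10^6 s.
Fraction reached: 1 − e^(−t/τ) = 0.52 ⇒ t = −τ ln(1 − 0.52) = τ × 0.734.
t = 2.50×10^6 s = 28.9 days.

29 days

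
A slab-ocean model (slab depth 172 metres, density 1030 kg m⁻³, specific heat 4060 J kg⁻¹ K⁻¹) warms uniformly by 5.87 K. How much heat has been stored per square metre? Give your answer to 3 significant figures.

Areal heat capacity C = ρ c_p D = 1030 × 4060 × 172 = 7.19×10^8 J/(m^2 K).
ΔQ = C ΔT = 7.19×10^8 × 5.87 = 4.22×10^9 J/m².

4.22×10^9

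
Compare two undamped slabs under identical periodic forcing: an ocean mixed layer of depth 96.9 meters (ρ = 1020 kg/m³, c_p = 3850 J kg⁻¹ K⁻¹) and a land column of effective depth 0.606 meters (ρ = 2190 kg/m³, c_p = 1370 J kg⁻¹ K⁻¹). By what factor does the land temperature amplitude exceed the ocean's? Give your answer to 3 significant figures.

C_ocean = 1020 × 3850 × 96.9 = 3.81×10^8 J/(m²·K).
C_land = 2190 × 1370 × 0.606 = 1.82×10^6 J/(m²·K).
Undamped amplitude ∝ 1/C, so A_land/A_ocean = C_ocean/C_land = 209.

209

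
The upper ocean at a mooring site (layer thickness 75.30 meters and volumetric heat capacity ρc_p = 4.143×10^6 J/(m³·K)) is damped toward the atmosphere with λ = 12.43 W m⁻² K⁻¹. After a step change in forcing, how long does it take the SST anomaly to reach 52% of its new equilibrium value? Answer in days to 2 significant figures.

Areal heat capacity C = ρc_p × D = 4.143×10^6 × 75.30 = 3.12×10^8 J/(m²·K).
τ = C / λ = 3.12×10^8 / 12.43 = 2.51×10^7 s.
Fraction reached: 1 − e^(−t/τ) = 0.52 ⇒ t = −τ ln(1 − 0.52) = τ × 0.734.
t = 1.84×10^7 s = 213 days.

210 days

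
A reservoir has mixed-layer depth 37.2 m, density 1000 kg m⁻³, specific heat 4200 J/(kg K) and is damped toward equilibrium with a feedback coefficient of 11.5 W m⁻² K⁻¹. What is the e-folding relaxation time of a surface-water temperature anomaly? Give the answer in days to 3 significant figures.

157 days

Areal heat capacity C = ρ c_p D = 1000 × 4200 × 37.2 = 1.56×10^8 J/(m²·K).
Relaxation time τ = C / λ = 1.56×10^8 / 11.5 = 1.36×10^7 s.
In days: 1.36×10^7 s / (86400 s/day) = 157 days.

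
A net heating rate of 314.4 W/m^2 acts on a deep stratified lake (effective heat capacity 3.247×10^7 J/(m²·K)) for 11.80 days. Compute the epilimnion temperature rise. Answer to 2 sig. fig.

9.9 K

Areal heat capacity C = 3.247×10^7 J/(m²·K) (given).
Net heat input Q = F Δt = 314.4 × (11.80 days × 86400 s/day) = 3.21×10^8 J/m².
ΔT = Q / C = 3.21×10^8 / 3.25×10^7 = 9.87 K.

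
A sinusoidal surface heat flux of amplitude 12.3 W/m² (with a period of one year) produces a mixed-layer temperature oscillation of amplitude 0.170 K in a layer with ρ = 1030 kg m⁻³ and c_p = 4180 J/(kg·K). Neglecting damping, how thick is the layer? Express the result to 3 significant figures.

ω = 2π / 3.15×10^7 s = 1.99×10^-7 s⁻¹.
Required C = F₀ / (A ω) = 12.3 / (0.170 × 1.99×10^-7) = 3.63×10^8 J/(m²·K).
D = C / (ρ c_p) = 3.63×10^8 / (1030 × 4180) = 84.3 m.

84.3 m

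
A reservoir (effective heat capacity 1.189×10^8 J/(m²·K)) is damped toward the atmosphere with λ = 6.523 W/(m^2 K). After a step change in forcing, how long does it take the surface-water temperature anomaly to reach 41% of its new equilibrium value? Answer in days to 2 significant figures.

110 days

Areal heat capacity C = 1.189×10^8 J/(m²·K) (given).
τ = C / λ = 1.19×10^8 / 6.523 = 1.82×10^7 s.
Fraction reached: 1 − e^(−t/τ) = 0.41 ⇒ t = −τ ln(1 − 0.41) = τ × 0.528.
t = 9.62×10^6 s = 111 days.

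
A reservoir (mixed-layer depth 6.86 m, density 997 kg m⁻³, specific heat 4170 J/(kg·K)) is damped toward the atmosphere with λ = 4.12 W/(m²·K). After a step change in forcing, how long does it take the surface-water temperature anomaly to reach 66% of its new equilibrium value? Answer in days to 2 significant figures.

86 days

Areal heat capacity C = ρ c_p D = 997 × 4170 × 6.86 = 2.85×10^7 J/(m^2 K).
τ = C / λ = 2.85×10^7 / 4.12 = 6.92×10^6 s.
Fraction reached: 1 − e^(−t/τ) = 0.66 ⇒ t = −τ ln(1 − 0.66) = τ × 1.08.
t = 7.47×10^6 s = 86.4 days.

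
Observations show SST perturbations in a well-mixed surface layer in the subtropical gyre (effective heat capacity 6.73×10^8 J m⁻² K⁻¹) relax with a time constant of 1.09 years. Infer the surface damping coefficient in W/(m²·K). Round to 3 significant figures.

19.6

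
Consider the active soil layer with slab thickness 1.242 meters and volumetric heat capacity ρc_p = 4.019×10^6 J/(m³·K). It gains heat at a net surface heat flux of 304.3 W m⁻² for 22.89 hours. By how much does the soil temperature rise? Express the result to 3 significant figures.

Areal heat capacity C = ρc_p × D = 4.019×10^6 × 1.242 = 4.99×10^6 J/(m^2 K).
Net heat input Q = F Δt = 304.3 × (22.89 hours × 3600 s/hour) = 2.51×10^7 J/m².
ΔT = Q / C = 2.51×10^7 / 4.99×10^6 = 5.02 K.

5.02 K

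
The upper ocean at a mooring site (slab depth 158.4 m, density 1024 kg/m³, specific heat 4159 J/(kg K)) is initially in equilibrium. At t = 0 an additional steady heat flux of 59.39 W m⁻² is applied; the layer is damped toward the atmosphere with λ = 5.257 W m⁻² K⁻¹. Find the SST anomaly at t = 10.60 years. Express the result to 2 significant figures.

10 K

Areal heat capacity C = ρ c_p D = 1024 × 4159 × 158.4 = 6.75×10^8 J/(m²·K).
τ = C / λ = 6.75×10^8 / 5.257 = 1.28×10^8 s.
Equilibrium anomaly ΔT_eq = F / λ = 59.39 / 5.257 = 11.3 K.
t = 10.60 years = 3.35×10^8 s, so t/τ = 2.61.
ΔT(t) = ΔT_eq (1 − e^(−t/τ)) = 11.3 × (1 − e^−2.61) = 10.5 K.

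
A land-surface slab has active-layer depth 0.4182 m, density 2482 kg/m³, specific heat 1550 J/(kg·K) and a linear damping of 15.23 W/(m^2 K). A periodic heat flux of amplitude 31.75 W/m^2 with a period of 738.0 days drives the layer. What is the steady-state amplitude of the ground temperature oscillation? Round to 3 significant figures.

Areal heat capacity C = ρ c_p D = 2482 × 1550 × 0.4182 = 1.61×10^6 J m⁻² K⁻¹.
Angular frequency ω = 2π / T = 2π / 6.38×10^7 s = 9.85×10^-8 s⁻¹.
√((Cω)² + λ²) = √((0.159)² + 15.23²) = 15.2 W/(m²·K).
Amplitude A = F₀ / √((Cω)²+λ²) = 31.75 / 15.2 = 2.08 K.

2.08 K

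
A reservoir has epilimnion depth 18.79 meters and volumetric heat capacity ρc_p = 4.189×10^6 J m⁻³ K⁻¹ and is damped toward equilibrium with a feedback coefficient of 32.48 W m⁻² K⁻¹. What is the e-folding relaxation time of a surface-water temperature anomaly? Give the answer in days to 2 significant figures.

Areal heat capacity C = ρc_p × D = 4.189×10^6 × 18.79 = 7.87×10^7 J/(m^2 K).
Relaxation time τ = C / λ = 7.87×10^7 / 32.48 = 2.42×10^6 s.
In days: 2.42×10^6 s / (86400 s/day) = 28.0 days.

28 days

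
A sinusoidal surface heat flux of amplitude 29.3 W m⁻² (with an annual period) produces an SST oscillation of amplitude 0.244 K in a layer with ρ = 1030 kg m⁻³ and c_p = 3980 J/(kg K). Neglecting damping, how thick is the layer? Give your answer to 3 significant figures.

ω = 2π / 3.15×10^7 s = 1.99×10^-7 s⁻¹.
Required C = F₀ / (A ω) = 29.3 / (0.244 × 1.99×10^-7) = 6.03×10^8 J/(m²·K).
D = C / (ρ c_p) = 6.03×10^8 / (1030 × 3980) = 147 m.

147 m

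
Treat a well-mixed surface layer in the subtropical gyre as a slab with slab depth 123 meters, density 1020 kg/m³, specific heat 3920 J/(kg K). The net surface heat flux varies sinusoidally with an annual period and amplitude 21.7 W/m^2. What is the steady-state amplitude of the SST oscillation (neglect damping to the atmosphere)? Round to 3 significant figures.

0.221 K

Areal heat capacity C = ρ c_p D = 1020 × 3920 × 123 = 4.92×10^8 J m⁻² K⁻¹.
Angular frequency ω = 2π / T = 2π / 3.15×10^7 s = 1.99×10^-7 s⁻¹.
Cω = 4.92×10^8 × 1.99×10^-7 = 98.0 W/(m²·K).
Amplitude A = F₀ / (Cω) = 21.7 / 98.0 = 0.221 K.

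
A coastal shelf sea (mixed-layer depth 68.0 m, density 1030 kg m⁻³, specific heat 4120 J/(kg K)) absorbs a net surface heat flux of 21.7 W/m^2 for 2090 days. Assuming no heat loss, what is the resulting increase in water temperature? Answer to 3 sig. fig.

13.6 K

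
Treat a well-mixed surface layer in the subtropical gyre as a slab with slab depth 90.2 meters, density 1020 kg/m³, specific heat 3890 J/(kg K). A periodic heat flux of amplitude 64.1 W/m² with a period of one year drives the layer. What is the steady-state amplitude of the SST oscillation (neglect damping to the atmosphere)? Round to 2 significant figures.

Areal heat capacity C = ρ c_p D = 1020 × 3890 × 90.2 = 3.58×10^8 J/(m²·K).
Angular frequency ω = 2π / T = 2π / 3.15×10^7 s = 1.99×10^-7 s⁻¹.
Cω = 3.58×10^8 × 1.99×10^-7 = 71.3 W/(m²·K).
Amplitude A = F₀ / (Cω) = 64.1 / 71.3 = 0.899 K.

0.90 K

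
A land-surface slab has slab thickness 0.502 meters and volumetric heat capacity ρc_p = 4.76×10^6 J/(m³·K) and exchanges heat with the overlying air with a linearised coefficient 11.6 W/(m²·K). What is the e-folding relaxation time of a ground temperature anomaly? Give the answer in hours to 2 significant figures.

57 hours

Areal heat capacity C = ρc_p × D = 4.76×10^6 × 0.502 = 2.39×10^6 J/(m²·K).
Relaxation time τ = C / λ = 2.39×10^6 / 11.6 = 2.06×10^5 s.
In hours: 2.06×10^5 s / (3600 s/hour) = 57.2 hours.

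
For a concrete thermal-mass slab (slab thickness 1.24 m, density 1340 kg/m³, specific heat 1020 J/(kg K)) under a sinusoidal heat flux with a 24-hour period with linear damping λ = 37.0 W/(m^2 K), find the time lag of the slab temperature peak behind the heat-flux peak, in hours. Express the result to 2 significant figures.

4.9 hours

Areal heat capacity C = ρ c_p D = 1340 × 1020 × 1.24 = 1.69×10^6 J/(m^2 K).
ω = 2π / 86400 s = 7.27×10^-5 s⁻¹.
Phase lag φ = arctan(Cω/λ) = arctan(123/37.0) = 1.28 rad.
Time lag = φ / ω = 1.28 / 7.27×10^-5 = 17600 s = 4.89 hours.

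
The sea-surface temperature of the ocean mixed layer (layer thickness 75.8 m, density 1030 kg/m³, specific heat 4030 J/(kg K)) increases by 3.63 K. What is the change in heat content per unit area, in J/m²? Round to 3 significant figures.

Areal heat capacity C = ρ c_p D = 1030 × 4030 × 75.8 = 3.15×10^8 J/(m^2 K).
ΔQ = C ΔT = 3.15×10^8 × 3.63 = 1.14×10^9 J/m².

1.14×10^9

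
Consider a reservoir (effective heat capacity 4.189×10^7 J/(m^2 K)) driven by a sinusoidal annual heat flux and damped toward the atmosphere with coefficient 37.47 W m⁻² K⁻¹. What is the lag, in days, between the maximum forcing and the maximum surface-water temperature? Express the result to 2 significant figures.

13 days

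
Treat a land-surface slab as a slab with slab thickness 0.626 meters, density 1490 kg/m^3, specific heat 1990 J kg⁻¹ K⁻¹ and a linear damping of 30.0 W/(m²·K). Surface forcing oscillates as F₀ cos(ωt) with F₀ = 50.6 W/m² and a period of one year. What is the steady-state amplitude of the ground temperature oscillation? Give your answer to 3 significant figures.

1.69 K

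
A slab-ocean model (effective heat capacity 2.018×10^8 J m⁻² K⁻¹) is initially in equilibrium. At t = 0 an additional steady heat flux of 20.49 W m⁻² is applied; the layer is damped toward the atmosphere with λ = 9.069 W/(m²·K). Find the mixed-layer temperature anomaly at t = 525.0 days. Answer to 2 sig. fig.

Areal heat capacity C = 2.018×10^8 J m⁻² K⁻¹ (given).
τ = C / λ = 2.02×10^8 / 9.069 = 2.23×10^7 s.
Equilibrium anomaly ΔT_eq = F / λ = 20.49 / 9.069 = 2.26 K.
t = 525.0 days = 4.54×10^7 s, so t/τ = 2.04.
ΔT(t) = ΔT_eq (1 − e^(−t/τ)) = 2.26 × (1 − e^−2.04) = 1.97 K.

2.0 K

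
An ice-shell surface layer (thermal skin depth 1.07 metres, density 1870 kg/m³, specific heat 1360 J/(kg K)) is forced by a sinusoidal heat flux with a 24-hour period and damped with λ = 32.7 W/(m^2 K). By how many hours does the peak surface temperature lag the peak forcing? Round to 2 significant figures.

5.4 hours

Areal heat capacity C = ρ c_p D = 1870 × 1360 × 1.07 = 2.72×10^6 J m⁻² K⁻¹.
ω = 2π / 86400 s = 7.27×10^-5 s⁻¹.
Phase lag φ = arctan(Cω/λ) = arctan(198/32.7) = 1.41 rad.
Time lag = φ / ω = 1.41 / 7.27×10^-5 = 19300 s = 5.37 hours.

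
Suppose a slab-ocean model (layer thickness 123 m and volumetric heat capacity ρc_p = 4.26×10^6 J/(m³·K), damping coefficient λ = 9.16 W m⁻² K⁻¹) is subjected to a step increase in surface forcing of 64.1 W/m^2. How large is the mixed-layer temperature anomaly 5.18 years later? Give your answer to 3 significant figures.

Areal heat capacity C = ρc_p × D = 4.26×10^6 × 123 = 5.24×10^8 J m⁻² K⁻¹.
τ = C / λ = 5.24×10^8 / 9.16 = 5.72×10^7 s.
Equilibrium anomaly ΔT_eq = F / λ = 64.1 / 9.16 = 7.00 K.
t = 5.18 years = 1.63×10^8 s, so t/τ = 2.86.
ΔT(t) = ΔT_eq (1 − e^(−t/τ)) = 7.00 × (1 − e^−2.86) = 6.60 K.

6.60 K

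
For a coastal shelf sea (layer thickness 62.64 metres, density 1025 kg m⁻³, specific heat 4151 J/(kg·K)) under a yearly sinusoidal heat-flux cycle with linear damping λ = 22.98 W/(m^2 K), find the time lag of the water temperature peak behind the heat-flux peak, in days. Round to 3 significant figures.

Areal heat capacity C = ρ c_p D = 1025 × 4151 × 62.64 = 2.67×10^8 J/(m^2 K).
ω = 2π / 3.15×10^7 s = 1.99×10^-7 s⁻¹.
Phase lag φ = arctan(Cω/λ) = arctan(53.1/22.98) = 1.16 rad.
Time lag = φ / ω = 1.16 / 1.99×10^-7 = 5.83×10^6 s = 67.5 days.

67.5 days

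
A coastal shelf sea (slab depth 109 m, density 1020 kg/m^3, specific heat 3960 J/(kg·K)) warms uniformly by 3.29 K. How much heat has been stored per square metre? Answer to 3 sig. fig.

1.45×10^9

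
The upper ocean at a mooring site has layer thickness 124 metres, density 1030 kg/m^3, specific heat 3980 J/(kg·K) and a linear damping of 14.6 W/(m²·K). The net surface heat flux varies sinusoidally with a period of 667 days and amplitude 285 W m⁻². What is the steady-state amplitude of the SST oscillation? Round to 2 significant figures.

Areal heat capacity C = ρ c_p D = 1030 × 3980 × 124 = 5.08×10^8 J/(m^2 K).
Angular frequency ω = 2π / T = 2π / 5.76×10^7 s = 1.09×10^-7 s⁻¹.
√((Cω)² + λ²) = √((55.4)² + 14.6²) = 57.3 W/(m²·K).
Amplitude A = F₀ / √((Cω)²+λ²) = 285 / 57.3 = 4.97 K.

5.0 K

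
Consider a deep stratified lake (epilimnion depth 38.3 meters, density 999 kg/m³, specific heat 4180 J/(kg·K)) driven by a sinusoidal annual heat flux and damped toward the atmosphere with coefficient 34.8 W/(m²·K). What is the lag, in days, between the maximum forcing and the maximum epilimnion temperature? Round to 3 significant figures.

Areal heat capacity C = ρ c_p D = 999 × 4180 × 38.3 = 1.60×10^8 J/(m^2 K).
ω = 2π / 3.15×10^7 s = 1.99×10^-7 s⁻¹.
Phase lag φ = arctan(Cω/λ) = arctan(31.9/34.8) = 0.741 rad.
Time lag = φ / ω = 0.741 / 1.99×10^-7 = 3.72×10^6 s = 43.1 days.

43.1 days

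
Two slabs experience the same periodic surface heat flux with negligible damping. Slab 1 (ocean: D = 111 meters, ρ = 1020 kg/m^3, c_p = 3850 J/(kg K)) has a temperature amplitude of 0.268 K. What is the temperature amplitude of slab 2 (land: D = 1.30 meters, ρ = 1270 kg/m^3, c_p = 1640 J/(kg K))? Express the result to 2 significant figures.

43 K

C_ocean = 4.36×10^8 J/(m²·K); C_land = 2.71×10^6 J/(m²·K).
A ∝ 1/C ⇒ A_land = A_ocean × C_ocean/C_land = 0.268 × 161 = 43.1 K.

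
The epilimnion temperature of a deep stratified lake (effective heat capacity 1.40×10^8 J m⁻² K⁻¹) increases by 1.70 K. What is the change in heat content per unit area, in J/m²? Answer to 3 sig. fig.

2.38×10^8

Areal heat capacity C = 1.40×10^8 J m⁻² K⁻¹ (given).
ΔQ = C ΔT = 1.40×10^8 × 1.70 = 2.38×10^8 J/m².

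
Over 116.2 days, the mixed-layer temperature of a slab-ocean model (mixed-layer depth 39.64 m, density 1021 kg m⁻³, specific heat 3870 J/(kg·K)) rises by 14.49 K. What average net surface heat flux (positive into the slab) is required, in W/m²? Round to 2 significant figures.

230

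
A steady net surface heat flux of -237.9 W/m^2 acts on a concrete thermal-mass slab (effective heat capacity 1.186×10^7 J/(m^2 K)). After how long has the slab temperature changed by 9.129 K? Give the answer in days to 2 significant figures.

Areal heat capacity C = 1.186×10^7 J/(m^2 K) (given).
Time required: Δt = C ΔT / F = 1.19×10^7 × -9.129 / -237.9 = 4.55×10^5 s.
In days: 4.55×10^5 s / (86400 s/day) = 5.27 days.

5.3 days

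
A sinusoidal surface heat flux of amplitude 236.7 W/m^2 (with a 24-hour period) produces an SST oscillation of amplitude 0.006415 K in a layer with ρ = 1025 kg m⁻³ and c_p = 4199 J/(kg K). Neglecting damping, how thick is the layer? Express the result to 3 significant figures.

ω = 2π / 86400 s = 7.27×10^-5 s⁻¹.
Required C = F₀ / (A ω) = 236.7 / (0.006415 × 7.27×10^-5) = 5.07×10^8 J/(m²·K).
D = C / (ρ c_p) = 5.07×10^8 / (1025 × 4199) = 118 m.

118 m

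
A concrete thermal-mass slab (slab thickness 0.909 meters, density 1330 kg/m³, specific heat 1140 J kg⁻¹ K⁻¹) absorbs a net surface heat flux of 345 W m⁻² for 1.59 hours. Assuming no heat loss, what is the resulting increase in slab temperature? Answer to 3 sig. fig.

1.43 K

Areal heat capacity C = ρ c_p D = 1330 × 1140 × 0.909 = 1.38×10^6 J/(m^2 K).
Net heat input Q = F Δt = 345 × (1.59 hours × 3600 s/hour) = 1.97×10^6 J/m².
ΔT = Q / C = 1.97×10^6 / 1.38×10^6 = 1.43 K.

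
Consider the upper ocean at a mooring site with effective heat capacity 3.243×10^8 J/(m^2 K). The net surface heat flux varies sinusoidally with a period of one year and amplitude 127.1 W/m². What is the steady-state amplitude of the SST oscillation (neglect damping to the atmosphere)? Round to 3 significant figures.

Areal heat capacity C = 3.243×10^8 J/(m^2 K) (given).
Angular frequency ω = 2π / T = 2π / 3.15×10^7 s = 1.99×10^-7 s⁻¹.
Cω = 3.24×10^8 × 1.99×10^-7 = 64.6 W/(m²·K).
Amplitude A = F₀ / (Cω) = 127.1 / 64.6 = 1.97 K.

1.97 K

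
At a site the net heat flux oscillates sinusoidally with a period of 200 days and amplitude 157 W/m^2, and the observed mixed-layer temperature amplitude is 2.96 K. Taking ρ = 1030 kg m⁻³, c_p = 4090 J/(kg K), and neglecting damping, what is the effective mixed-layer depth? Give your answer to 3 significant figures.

ω = 2π / 1.73×10^7 s = 3.64×10^-7 s⁻¹.
Required C = F₀ / (A ω) = 157 / (2.96 × 3.64×10^-7) = 1.46×10^8 J/(m²·K).
D = C / (ρ c_p) = 1.46×10^8 / (1030 × 4090) = 34.6 m.

34.6 m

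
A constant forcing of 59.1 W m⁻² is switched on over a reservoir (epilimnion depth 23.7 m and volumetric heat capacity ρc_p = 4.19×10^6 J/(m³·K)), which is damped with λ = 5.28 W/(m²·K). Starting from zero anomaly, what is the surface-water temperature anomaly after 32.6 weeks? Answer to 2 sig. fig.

Areal heat capacity C = ρc_p × D = 4.19×10^6 × 23.7 = 9.93×10^7 J/(m²·K).
τ = C / λ = 9.93×10^7 / 5.28 = 1.88×10^7 s.
Equilibrium anomaly ΔT_eq = F / λ = 59.1 / 5.28 = 11.2 K.
t = 32.6 weeks = 1.97×10^7 s, so t/τ = 1.05.
ΔT(t) = ΔT_eq (1 − e^(−t/τ)) = 11.2 × (1 − e^−1.05) = 7.27 K.

7.3 K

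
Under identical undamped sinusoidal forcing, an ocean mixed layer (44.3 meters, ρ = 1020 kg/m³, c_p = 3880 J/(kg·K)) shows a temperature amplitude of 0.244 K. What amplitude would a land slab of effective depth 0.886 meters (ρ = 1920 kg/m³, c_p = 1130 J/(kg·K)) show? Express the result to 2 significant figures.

C_ocean = 1.75×10^8 J/(m²·K); C_land = 1.92×10^6 J/(m²·K).
A ∝ 1/C ⇒ A_land = A_ocean × C_ocean/C_land = 0.244 × 91.2 = 22.3 K.

22 K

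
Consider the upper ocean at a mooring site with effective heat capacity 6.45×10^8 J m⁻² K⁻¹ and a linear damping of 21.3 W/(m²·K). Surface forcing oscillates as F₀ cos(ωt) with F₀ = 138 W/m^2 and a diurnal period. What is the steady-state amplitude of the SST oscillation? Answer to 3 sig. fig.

0.00294 K

Areal heat capacity C = 6.45×10^8 J m⁻² K⁻¹ (given).
Angular frequency ω = 2π / T = 2π / 86400 s = 7.27×10^-5 s⁻¹.
√((Cω)² + λ²) = √((46900)² + 21.3²) = 46900 W/(m²·K).
Amplitude A = F₀ / √((Cω)²+λ²) = 138 / 46900 = 0.00294 K.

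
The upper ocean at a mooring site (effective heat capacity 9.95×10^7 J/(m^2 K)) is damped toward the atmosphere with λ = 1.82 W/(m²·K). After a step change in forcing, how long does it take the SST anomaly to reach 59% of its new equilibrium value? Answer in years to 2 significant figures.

Areal heat capacity C = 9.95×10^7 J/(m^2 K) (given).
τ = C / λ = 9.95×10^7 / 1.82 = 5.47×10^7 s.
Fraction reached: 1 − e^(−t/τ) = 0.59 ⇒ t = −τ ln(1 − 0.59) = τ × 0.892.
t = 4.87×10^7 s = 1.54 years.

1.5 years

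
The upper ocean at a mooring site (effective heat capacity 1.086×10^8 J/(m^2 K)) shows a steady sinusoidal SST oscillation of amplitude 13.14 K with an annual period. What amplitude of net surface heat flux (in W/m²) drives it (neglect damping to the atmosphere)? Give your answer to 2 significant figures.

Areal heat capacity C = 1.086×10^8 J/(m^2 K) (given).
ω = 2π / 3.15×10^7 s = 1.99×10^-7 s⁻¹.
Cω = 1.09×10^8 × 1.99×10^-7 = 21.6 W/(m²·K).
F₀ = A × Cω = 13.14 × 21.6 = 284 W/m².

280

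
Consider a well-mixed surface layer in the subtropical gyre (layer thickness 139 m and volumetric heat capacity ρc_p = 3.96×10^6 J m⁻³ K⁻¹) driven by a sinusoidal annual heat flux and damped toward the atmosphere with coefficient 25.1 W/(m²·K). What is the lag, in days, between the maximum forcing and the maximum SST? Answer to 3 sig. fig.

78.2 days

Areal heat capacity C = ρc_p × D = 3.96×10^6 × 139 = 5.50×10^8 J/(m²·K).
ω = 2π / 3.15×10^7 s = 1.99×10^-7 s⁻¹.
Phase lag φ = arctan(Cω/λ) = arctan(110/25.1) = 1.35 rad.
Time lag = φ / ω = 1.35 / 1.99×10^-7 = 6.75×10^6 s = 78.2 days.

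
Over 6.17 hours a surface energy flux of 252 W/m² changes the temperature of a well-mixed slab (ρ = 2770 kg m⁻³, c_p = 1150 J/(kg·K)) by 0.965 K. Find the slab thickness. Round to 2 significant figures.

Heat input Q = F Δt = 252 × 22200 s = 5.60×10^6 J/m².
Required areal heat capacity C = Q / ΔT = 5.80×10^6 J/(m²·K).
Depth D = C / (ρ c_p) = 5.80×10^6 / (2770 × 1150) = 1.82 m.

1.8 m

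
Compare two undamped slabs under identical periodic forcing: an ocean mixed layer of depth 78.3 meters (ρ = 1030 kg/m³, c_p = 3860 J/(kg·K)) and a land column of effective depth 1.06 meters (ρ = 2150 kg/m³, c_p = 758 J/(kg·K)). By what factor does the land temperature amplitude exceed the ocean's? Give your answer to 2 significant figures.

180

C_ocean = 1030 × 3860 × 78.3 = 3.11×10^8 J/(m²·K).
C_land = 2150 × 758 × 1.06 = 1.73×10^6 J/(m²·K).
Undamped amplitude ∝ 1/C, so A_land/A_ocean = C_ocean/C_land = 180.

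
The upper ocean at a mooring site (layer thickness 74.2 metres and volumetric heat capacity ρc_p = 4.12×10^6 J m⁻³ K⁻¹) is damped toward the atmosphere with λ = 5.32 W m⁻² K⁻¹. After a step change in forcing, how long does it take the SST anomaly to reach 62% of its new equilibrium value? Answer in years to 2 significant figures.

1.8 years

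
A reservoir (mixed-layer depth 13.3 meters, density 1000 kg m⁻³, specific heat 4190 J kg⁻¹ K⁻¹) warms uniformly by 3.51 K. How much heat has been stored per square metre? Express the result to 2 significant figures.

2.0×10^8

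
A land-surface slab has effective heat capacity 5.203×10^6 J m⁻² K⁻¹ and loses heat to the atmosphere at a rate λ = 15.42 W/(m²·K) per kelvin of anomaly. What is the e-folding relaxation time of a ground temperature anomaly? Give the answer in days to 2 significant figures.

3.9 days

Areal heat capacity C = 5.203×10^6 J m⁻² K⁻¹ (given).
Relaxation time τ = C / λ = 5.20×10^6 / 15.42 = 3.37×10^5 s.
In days: 3.37×10^5 s / (86400 s/day) = 3.91 days.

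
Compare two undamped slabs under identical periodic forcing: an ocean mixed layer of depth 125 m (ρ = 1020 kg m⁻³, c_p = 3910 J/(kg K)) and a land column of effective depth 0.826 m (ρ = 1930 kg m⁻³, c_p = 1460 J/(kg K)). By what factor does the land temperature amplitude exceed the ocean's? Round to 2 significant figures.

210

C_ocean = 1020 × 3910 × 125 = 4.99×10^8 J/(m²·K).
C_land = 1930 × 1460 × 0.826 = 2.33×10^6 J/(m²·K).
Undamped amplitude ∝ 1/C, so A_land/A_ocean = C_ocean/C_land = 214.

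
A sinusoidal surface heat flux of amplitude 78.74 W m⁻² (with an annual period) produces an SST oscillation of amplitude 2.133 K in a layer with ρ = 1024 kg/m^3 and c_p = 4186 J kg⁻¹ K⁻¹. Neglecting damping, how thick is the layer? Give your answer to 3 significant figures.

ω = 2π / 3.15×10^7 s = 1.99×10^-7 s⁻¹.
Required C = F₀ / (A ω) = 78.74 / (2.133 × 1.99×10^-7) = 1.85×10^8 J/(m²·K).
D = C / (ρ c_p) = 1.85×10^8 / (1024 × 4186) = 43.2 m.

43.2 m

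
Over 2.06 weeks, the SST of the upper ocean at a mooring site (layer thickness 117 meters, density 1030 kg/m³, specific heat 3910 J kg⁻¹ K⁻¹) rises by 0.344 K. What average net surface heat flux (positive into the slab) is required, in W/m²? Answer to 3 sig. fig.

Areal heat capacity C = ρ c_p D = 1030 × 3910 × 117 = 4.71×10^8 J/(m²·K).
Required heat per unit area: Q = C ΔT = 4.71×10^8 × 0.344 = 1.62×10^8 J/m².
Flux F = Q / Δt = 1.62×10^8 / 1.25×10^6 s = 130 W/m².

130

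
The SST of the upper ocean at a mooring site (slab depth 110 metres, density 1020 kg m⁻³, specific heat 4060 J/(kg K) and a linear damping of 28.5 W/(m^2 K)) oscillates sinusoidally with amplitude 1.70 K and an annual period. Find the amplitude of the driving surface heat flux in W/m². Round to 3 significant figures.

Areal heat capacity C = ρ c_p D = 1020 × 4060 × 110 = 4.56×10^8 J/(m²·K).
ω = 2π / 3.15×10^7 s = 1.99×10^-7 s⁻¹.
√((Cω)² + λ²) = √((90.8)² + 28.5²) = 95.1 W/(m²·K).
F₀ = A × √((Cω)²+λ²) = 1.70 × 95.1 = 162 W/m².

162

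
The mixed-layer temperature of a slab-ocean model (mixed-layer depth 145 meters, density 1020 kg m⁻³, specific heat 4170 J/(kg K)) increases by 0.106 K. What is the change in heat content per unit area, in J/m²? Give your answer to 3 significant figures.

Areal heat capacity C = ρ c_p D = 1020 × 4170 × 145 = 6.17×10^8 J m⁻² K⁻¹.
ΔQ = C ΔT = 6.17×10^8 × 0.106 = 6.54×10^7 J/m².

6.54×10^7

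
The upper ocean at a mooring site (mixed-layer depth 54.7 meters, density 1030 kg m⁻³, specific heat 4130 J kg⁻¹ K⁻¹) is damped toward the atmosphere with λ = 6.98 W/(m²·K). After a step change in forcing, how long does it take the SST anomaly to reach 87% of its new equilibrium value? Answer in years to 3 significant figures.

Areal heat capacity C = ρ c_p D = 1030 × 4130 × 54.7 = 2.33×10^8 J m⁻² K⁻¹.
τ = C / λ = 2.33×10^8 / 6.98 = 3.33×10^7 s.
Fraction reached: 1 − e^(−t/τ) = 0.87 ⇒ t = −τ ln(1 − 0.87) = τ × 2.04.
t = 6.80×10^7 s = 2.16 years.

2.16 years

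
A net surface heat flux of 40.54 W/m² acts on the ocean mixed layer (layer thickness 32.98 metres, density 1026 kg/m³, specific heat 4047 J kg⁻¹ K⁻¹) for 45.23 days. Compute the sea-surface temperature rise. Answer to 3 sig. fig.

1.16 K

Areal heat capacity C = ρ c_p D = 1026 × 4047 × 32.98 = 1.37×10^8 J m⁻² K⁻¹.
Net heat input Q = F Δt = 40.54 × (45.23 days × 86400 s/day) = 1.58×10^8 J/m².
ΔT = Q / C = 1.58×10^8 / 1.37×10^8 = 1.16 K.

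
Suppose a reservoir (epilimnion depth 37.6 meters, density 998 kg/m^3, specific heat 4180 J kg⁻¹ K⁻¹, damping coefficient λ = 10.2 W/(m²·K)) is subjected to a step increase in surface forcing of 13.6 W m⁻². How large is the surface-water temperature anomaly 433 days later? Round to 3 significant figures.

1.22 K

Areal heat capacity C = ρ c_p D = 998 × 4180 × 37.6 = 1.57×10^8 J/(m²·K).
τ = C / λ = 1.57×10^8 / 10.2 = 1.54×10^7 s.
Equilibrium anomaly ΔT_eq = F / λ = 13.6 / 10.2 = 1.33 K.
t = 433 days = 3.74×10^7 s, so t/τ = 2.43.
ΔT(t) = ΔT_eq (1 − e^(−t/τ)) = 1.33 × (1 − e^−2.43) = 1.22 K.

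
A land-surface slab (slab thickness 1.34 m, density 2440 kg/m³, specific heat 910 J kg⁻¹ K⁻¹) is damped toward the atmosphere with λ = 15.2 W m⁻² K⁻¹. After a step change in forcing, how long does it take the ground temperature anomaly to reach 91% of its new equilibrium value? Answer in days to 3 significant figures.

Areal heat capacity C = ρ c_p D = 2440 × 910 × 1.34 = 2.98×10^6 J m⁻² K⁻¹.
τ = C / λ = 2.98×10^6 / 15.2 = 1.96×10^5 s.
Fraction reached: 1 − e^(−t/τ) = 0.91 ⇒ t = −τ ln(1 − 0.91) = τ × 2.41.
t = 4.71×10^5 s = 5.46 days.

5.46 days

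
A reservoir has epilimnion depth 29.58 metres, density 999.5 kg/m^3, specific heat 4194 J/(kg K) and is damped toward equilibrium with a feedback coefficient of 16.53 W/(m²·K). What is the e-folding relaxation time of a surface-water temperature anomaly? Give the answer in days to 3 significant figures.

86.8 days

Areal heat capacity C = ρ c_p D = 999.5 × 4194 × 29.58 = 1.24×10^8 J/(m²·K).
Relaxation time τ = C / λ = 1.24×10^8 / 16.53 = 7.50×10^6 s.
In days: 7.50×10^6 s / (86400 s/day) = 86.8 days.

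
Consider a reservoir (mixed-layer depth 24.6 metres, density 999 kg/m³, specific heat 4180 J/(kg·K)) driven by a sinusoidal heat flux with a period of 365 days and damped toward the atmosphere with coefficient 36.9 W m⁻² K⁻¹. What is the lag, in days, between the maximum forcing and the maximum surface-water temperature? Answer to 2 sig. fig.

Areal heat capacity C = ρ c_p D = 999 × 4180 × 24.6 = 1.03×10^8 J m⁻² K⁻¹.
ω = 2π / 3.15×10^7 s = 1.99×10^-7 s⁻¹.
Phase lag φ = arctan(Cω/λ) = arctan(20.5/36.9) = 0.506 rad.
Time lag = φ / ω = 0.506 / 1.99×10^-7 = 2.54×10^6 s = 29.4 days.

29 days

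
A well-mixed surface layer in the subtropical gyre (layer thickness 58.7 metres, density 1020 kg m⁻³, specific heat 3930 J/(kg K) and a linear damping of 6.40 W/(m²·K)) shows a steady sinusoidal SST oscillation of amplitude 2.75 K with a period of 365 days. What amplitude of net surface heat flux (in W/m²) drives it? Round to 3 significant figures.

Areal heat capacity C = ρ c_p D = 1020 × 3930 × 58.7 = 2.35×10^8 J m⁻² K⁻¹.
ω = 2π / 3.15×10^7 s = 1.99×10^-7 s⁻¹.
√((Cω)² + λ²) = √((46.9)² + 6.40²) = 47.3 W/(m²·K).
F₀ = A × √((Cω)²+λ²) = 2.75 × 47.3 = 130 W/m².

130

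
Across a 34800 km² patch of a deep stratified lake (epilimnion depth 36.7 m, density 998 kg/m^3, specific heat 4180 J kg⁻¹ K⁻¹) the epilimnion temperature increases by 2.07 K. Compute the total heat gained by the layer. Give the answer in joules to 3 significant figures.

1.10×10^19 J

Areal heat capacity C = ρ c_p D = 998 × 4180 × 36.7 = 1.53×10^8 J/(m²·K).
Heat per unit area: q = C ΔT = 1.53×10^8 × 2.07 = 3.17×10^8 J/m².
Total heat: Q = q × A = 3.17×10^8 × (34800 × 10⁶ m²) = 1.10×10^19 J.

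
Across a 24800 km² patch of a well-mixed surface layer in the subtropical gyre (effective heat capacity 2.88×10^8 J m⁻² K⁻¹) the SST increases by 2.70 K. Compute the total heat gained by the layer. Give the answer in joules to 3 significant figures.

Areal heat capacity C = 2.88×10^8 J m⁻² K⁻¹ (given).
Heat per unit area: q = C ΔT = 2.88×10^8 × 2.70 = 7.78×10^8 J/m².
Total heat: Q = q × A = 7.78×10^8 × (24800 × 10⁶ m²) = 1.93×10^19 J.

1.93×10^19 J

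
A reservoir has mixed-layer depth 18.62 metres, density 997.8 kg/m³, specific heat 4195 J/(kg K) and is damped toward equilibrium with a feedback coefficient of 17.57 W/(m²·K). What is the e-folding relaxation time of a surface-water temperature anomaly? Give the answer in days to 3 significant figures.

51.3 days

Areal heat capacity C = ρ c_p D = 997.8 × 4195 × 18.62 = 7.79×10^7 J/(m^2 K).
Relaxation time τ = C / λ = 7.79×10^7 / 17.57 = 4.44×10^6 s.
In days: 4.44×10^6 s / (86400 s/day) = 51.3 days.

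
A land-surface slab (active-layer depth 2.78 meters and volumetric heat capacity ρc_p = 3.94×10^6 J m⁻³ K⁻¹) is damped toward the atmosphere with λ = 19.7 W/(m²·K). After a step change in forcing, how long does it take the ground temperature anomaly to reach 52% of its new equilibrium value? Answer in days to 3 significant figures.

4.72 days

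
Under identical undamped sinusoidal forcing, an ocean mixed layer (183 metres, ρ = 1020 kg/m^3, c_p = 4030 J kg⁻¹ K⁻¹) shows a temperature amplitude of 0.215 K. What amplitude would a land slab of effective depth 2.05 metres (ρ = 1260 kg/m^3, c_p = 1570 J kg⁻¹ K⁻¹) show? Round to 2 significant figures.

C_ocean = 7.52×10^8 J/(m²·K); C_land = 4.06×10^6 J/(m²·K).
A ∝ 1/C ⇒ A_land = A_ocean × C_ocean/C_land = 0.215 × 185 = 39.9 K.

40 K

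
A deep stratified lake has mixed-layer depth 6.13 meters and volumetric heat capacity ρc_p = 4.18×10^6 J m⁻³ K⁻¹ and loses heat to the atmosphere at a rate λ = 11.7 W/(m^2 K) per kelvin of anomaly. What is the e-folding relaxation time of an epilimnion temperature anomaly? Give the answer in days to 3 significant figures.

25.3 days

Areal heat capacity C = ρc_p × D = 4.18×10^6 × 6.13 = 2.56×10^7 J/(m^2 K).
Relaxation time τ = C / λ = 2.56×10^7 / 11.7 = 2.19×10^6 s.
In days: 2.19×10^6 s / (86400 s/day) = 25.3 days.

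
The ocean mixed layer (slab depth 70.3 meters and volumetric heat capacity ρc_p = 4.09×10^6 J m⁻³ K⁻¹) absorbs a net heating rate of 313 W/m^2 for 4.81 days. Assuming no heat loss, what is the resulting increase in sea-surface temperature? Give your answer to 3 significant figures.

0.452 K

Areal heat capacity C = ρc_p × D = 4.09×10^6 × 70.3 = 2.88×10^8 J m⁻² K⁻¹.
Net heat input Q = F Δt = 313 × (4.81 days × 86400 s/day) = 1.30×10^8 J/m².
ΔT = Q / C = 1.30×10^8 / 2.88×10^8 = 0.452 K.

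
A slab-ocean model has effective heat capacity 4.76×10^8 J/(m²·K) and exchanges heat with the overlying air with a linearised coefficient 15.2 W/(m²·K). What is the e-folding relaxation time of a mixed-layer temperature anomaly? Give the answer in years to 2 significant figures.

Areal heat capacity C = 4.76×10^8 J/(m²·K) (given).
Relaxation time τ = C / λ = 4.76×10^8 / 15.2 = 3.13×10^7 s.
In years: 3.13×10^7 s / (3.156×10^7 s/year) = 0.992 years.

0.99 years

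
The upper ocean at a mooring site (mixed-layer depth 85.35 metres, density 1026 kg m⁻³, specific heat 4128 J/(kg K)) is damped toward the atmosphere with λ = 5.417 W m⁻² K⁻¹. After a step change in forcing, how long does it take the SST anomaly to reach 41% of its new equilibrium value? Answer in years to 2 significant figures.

Areal heat capacity C = ρ c_p D = 1026 × 4128 × 85.35 = 3.61×10^8 J/(m^2 K).
τ = C / λ = 3.61×10^8 / 5.417 = 6.67×10^7 s.
Fraction reached: 1 − e^(−t/τ) = 0.41 ⇒ t = −τ ln(1 − 0.41) = τ × 0.528.
t = 3.52×10^7 s = 1.12 years.

1.1 years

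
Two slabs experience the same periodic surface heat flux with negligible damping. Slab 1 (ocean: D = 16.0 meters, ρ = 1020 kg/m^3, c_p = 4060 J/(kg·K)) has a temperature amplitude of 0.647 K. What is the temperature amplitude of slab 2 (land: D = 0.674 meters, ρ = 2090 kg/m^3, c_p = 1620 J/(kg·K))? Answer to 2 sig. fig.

C_ocean = 6.63×10^7 J/(m²·K); C_land = 2.28×10^6 J/(m²·K).
A ∝ 1/C ⇒ A_land = A_ocean × C_ocean/C_land = 0.647 × 29.0 = 18.8 K.

19 K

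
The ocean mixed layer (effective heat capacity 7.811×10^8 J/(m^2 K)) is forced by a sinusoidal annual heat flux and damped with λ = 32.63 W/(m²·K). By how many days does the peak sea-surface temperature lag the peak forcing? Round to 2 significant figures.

79 days

Areal heat capacity C = 7.811×10^8 J/(m^2 K) (given).
ω = 2π / 3.15×10^7 s = 1.99×10^-7 s⁻¹.
Phase lag φ = arctan(Cω/λ) = arctan(156/32.63) = 1.36 rad.
Time lag = φ / ω = 1.36 / 1.99×10^-7 = 6.85×10^6 s = 79.2 days.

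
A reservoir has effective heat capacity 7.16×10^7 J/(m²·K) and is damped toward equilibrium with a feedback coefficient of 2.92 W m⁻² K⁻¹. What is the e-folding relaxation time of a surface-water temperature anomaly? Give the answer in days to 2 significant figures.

280 days

Areal heat capacity C = 7.16×10^7 J/(m²·K) (given).
Relaxation time τ = C / λ = 7.16×10^7 / 2.92 = 2.45×10^7 s.
In days: 2.45×10^7 s / (86400 s/day) = 284 days.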